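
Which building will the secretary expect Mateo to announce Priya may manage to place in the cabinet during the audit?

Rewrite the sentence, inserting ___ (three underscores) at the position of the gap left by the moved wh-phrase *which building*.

Which building will the secretary expect Mateo to announce Priya may manage to place ___ in the cabinet during the audit?

Before movement: The secretary will expect Mateo to announce Priya may manage to place which building in the cabinet during the audit.
'which building' functions as the direct object of 'place'. The gap is right after 'place'.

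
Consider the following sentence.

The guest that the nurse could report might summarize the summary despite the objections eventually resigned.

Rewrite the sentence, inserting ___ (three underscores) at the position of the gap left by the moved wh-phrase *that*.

'that' functions as the subject of the clause embedded under 'report'. The gap is right after 'report'.

The guest that the nurse could report ___ might summarize the summary despite the objections eventually resigned.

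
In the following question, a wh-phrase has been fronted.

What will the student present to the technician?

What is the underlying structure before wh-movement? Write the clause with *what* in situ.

The student will present what to the technician.

The filler 'what' is interpreted as the direct object of 'present'. Fronting leaves a gap immediately after 'present':
What will the student present ___ to the technician?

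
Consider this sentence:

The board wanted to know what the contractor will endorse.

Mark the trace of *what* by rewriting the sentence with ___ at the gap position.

The board wanted to know what the contractor will endorse ___.

In situ: The contractor will endorse what.
The filler 'what' is interpreted as the direct object of 'endorse'. The gap is right after 'endorse'.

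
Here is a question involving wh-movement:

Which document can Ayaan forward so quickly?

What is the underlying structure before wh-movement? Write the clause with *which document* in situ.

Ayaan can forward which document so quickly.

The filler 'which document' is interpreted as the direct object of 'forward'. Wh-movement fronts it, leaving a gap right after 'forward':
Which document can Ayaan forward ___ so quickly?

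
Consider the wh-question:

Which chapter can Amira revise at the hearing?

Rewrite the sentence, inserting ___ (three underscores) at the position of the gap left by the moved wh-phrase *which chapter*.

Which chapter can Amira revise ___ at the hearing?

Underlying clause: Amira can revise which chapter at the hearing.
'which chapter' is the direct object of 'revise'. The gap is right after 'revise'.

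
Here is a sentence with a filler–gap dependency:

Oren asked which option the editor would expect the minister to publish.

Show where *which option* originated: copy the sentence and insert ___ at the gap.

Oren asked which option the editor would expect the minister to publish ___.

Underlying clause: The editor would expect the minister to publish which option.
'which option' is the direct object of 'publish'. The gap is right after 'publish'.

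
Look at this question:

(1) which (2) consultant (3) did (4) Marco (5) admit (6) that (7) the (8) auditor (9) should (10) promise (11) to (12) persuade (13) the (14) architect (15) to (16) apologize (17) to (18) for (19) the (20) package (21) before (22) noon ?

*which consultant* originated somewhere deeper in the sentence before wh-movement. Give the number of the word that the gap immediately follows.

In situ: Marco did admit that the auditor should promise to persuade the architect to apologize to which consultant for the package before noon.
'which consultant' is the object of the preposition 'to'. Wh-movement fronts it, leaving a gap right after 'to':
Which consultant did Marco admit that the auditor should promise to persuade the architect to apologize to ___ for the package before noon?
'to' is word 17.

17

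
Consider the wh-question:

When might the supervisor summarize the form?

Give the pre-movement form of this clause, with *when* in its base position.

'when' functions as the temporal adjunct. It moves to the left edge, and the trace sits right after 'form':
When might the supervisor summarize the form ___?

The supervisor might summarize the form when.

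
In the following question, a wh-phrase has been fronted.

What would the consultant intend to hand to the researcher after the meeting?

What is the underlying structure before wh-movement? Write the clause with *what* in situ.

The consultant would intend to hand what to the researcher after the meeting.

'what' functions as the direct object of 'hand'. Fronting leaves a gap immediately after 'hand':
What would the consultant intend to hand ___ to the researcher after the meeting?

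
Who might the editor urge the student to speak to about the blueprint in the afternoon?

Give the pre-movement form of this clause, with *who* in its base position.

The editor might urge the student to speak to who about the blueprint in the afternoon.

The filler 'who' is interpreted as the object of the preposition 'to'. It moves to the left edge, and the trace sits right after 'to':
Who might the editor urge the student to speak to ___ about the blueprint in the afternoon?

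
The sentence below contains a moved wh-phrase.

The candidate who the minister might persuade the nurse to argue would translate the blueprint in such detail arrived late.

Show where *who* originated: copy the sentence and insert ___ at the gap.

'who' functions as the subject of the clause embedded under 'argue'. The gap is right after 'argue'.

The candidate who the minister might persuade the nurse to argue ___ would translate the blueprint in such detail arrived late.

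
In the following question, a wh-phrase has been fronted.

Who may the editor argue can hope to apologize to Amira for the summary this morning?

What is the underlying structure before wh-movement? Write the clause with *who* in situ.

The editor may argue who can hope to apologize to Amira for the summary this morning.

'who' functions as the subject of the clause embedded under 'argue'. Fronting leaves a gap immediately after 'argue':
Who may the editor argue ___ can hope to apologize to Amira for the summary this morning?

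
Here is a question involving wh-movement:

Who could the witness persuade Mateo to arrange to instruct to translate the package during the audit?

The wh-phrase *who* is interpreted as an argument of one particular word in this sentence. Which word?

instruct

Underlying clause: The witness could persuade Mateo to arrange to instruct who to translate the package during the audit.
'who' functions as the direct object of 'instruct'. Fronting leaves a gap immediately after 'instruct':
Who could the witness persuade Mateo to arrange to instruct ___ to translate the package during the audit?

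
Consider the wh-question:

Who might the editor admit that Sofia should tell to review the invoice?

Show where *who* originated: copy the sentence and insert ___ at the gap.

Who might the editor admit that Sofia should tell ___ to review the invoice?

Before movement: The editor might admit that Sofia should tell who to review the invoice.
'who' is the direct object of 'tell'. The gap is right after 'tell'.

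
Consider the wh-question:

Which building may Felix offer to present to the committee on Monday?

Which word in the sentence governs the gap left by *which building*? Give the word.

Pre-movement form: Felix may offer to present which building to the committee on Monday.
'which building' functions as the direct object of 'present'. It moves to the left edge, and the trace sits right after 'present':
Which building may Felix offer to present ___ to the committee on Monday?

present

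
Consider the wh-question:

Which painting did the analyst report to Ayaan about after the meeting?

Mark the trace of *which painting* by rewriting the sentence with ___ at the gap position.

Which painting did the analyst report to Ayaan about ___ after the meeting?

Pre-movement form: The analyst did report to Ayaan about which painting after the meeting.
'which painting' is the object of the preposition 'about'. The gap is right after 'about'.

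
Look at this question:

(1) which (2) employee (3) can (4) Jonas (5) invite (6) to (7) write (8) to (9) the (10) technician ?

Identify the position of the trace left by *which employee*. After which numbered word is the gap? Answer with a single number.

Before movement: Jonas can invite which employee to write to the technician.
'which employee' functions as the direct object of 'invite'. It moves to the left edge, and the trace sits right after 'invite':
Which employee can Jonas invite ___ to write to the technician?
'invite' is word 5.

5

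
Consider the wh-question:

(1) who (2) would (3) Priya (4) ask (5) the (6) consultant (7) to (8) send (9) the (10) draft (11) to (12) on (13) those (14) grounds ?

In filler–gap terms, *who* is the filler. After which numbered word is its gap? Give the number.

11

Before movement: Priya would ask the consultant to send the draft to who on those grounds.
The filler 'who' is interpreted as the object of the preposition 'to' (recipient of 'send'). Fronting leaves a gap immediately after 'to':
Who would Priya ask the consultant to send the draft to ___ on those grounds?
'to' is word 11.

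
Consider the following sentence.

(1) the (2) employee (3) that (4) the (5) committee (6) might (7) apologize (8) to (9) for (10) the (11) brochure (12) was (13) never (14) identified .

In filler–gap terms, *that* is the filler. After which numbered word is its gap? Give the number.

8

'that' functions as the object of the preposition 'to'. It moves to the left edge, and the trace sits right after 'to':
The employee that the committee might apologize to ___ for the brochure was never identified.
'to' is word 8.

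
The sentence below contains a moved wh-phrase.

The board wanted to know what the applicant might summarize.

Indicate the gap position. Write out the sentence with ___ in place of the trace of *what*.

The board wanted to know what the applicant might summarize ___.

Before movement: The applicant might summarize what.
'what' is the direct object of 'summarize'. The gap is right after 'summarize'.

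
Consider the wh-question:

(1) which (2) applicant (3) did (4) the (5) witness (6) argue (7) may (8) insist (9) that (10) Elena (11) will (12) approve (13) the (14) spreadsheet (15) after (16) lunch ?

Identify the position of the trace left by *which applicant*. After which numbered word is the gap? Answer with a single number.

Before movement: The witness did argue which applicant may insist that Elena will approve the spreadsheet after lunch.
The filler 'which applicant' is interpreted as the subject of the clause embedded under 'argue'. Wh-movement fronts it, leaving a gap right after 'argue':
Which applicant did the witness argue ___ may insist that Elena will approve the spreadsheet after lunch?
'argue' is word 6.

6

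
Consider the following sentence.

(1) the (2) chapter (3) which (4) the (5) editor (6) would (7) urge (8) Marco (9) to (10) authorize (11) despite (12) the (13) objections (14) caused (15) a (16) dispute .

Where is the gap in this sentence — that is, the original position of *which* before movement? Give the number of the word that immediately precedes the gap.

'which' functions as the direct object of 'authorize'. It moves to the left edge, and the trace sits right after 'authorize':
The chapter which the editor would urge Marco to authorize ___ despite the objections caused a dispute.
'authorize' is word 10.

10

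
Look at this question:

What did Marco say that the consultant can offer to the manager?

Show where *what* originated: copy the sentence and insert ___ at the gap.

What did Marco say that the consultant can offer ___ to the manager?

Underlying clause: Marco did say that the consultant can offer what to the manager.
'what' is the direct object of 'offer'. The gap is right after 'offer'.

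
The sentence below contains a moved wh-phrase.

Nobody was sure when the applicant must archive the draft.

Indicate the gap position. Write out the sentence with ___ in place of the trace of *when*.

Nobody was sure when the applicant must archive the draft ___.

In situ: The applicant must archive the draft when.
'when' is the temporal adjunct. The gap is right after 'draft'.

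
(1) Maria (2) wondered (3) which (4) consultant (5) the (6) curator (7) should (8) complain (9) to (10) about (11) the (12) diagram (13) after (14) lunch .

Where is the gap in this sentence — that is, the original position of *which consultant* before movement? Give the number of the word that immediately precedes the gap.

In situ: The curator should complain to which consultant about the diagram after lunch.
The filler 'which consultant' is interpreted as the object of the preposition 'to'. It moves to the left edge, and the trace sits right after 'to':
Maria wondered which consultant the curator should complain to ___ about the diagram after lunch.
'to' is word 9.

9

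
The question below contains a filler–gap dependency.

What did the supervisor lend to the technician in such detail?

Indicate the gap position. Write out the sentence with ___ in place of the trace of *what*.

Before movement: The supervisor did lend what to the technician in such detail.
The filler 'what' is interpreted as the direct object of 'lend'. The gap is right after 'lend'.

What did the supervisor lend ___ to the technician in such detail?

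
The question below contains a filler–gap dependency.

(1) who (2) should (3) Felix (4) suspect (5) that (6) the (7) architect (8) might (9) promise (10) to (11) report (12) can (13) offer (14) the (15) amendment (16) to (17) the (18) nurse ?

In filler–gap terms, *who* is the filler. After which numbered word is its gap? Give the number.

11

Pre-movement form: Felix should suspect that the architect might promise to report who can offer the amendment to the nurse.
'who' functions as the subject of the clause embedded under 'report'. It moves to the left edge, and the trace sits right after 'report':
Who should Felix suspect that the architect might promise to report ___ can offer the amendment to the nurse?
'report' is word 11.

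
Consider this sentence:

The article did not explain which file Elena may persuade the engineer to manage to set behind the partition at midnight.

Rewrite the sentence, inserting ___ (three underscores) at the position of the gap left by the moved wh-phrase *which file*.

In situ: Elena may persuade the engineer to manage to set which file behind the partition at midnight.
The filler 'which file' is interpreted as the direct object of 'set'. The gap is right after 'set'.

The article did not explain which file Elena may persuade the engineer to manage to set ___ behind the partition at midnight.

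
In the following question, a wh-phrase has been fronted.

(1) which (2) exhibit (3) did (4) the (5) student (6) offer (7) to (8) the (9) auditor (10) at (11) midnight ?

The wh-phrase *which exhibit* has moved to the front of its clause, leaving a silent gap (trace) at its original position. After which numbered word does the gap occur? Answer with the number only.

6

Pre-movement form: The student did offer which exhibit to the auditor at midnight.
'which exhibit' functions as the direct object of 'offer'. It moves to the left edge, and the trace sits right after 'offer':
Which exhibit did the student offer ___ to the auditor at midnight?
'offer' is word 6.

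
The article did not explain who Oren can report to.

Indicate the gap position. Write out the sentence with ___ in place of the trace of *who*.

The article did not explain who Oren can report to ___.

Underlying clause: Oren can report to who.
The filler 'who' is interpreted as the object of the preposition 'to'. The gap is right after 'to'.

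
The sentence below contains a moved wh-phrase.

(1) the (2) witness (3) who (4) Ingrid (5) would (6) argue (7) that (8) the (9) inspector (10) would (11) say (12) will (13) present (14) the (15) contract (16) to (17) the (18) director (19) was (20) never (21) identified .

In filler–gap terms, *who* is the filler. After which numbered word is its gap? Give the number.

The filler 'who' is interpreted as the subject of the clause embedded under 'say'. Wh-movement fronts it, leaving a gap right after 'say':
The witness who Ingrid would argue that the inspector would say ___ will present the contract to the director was never identified.
'say' is word 11.

11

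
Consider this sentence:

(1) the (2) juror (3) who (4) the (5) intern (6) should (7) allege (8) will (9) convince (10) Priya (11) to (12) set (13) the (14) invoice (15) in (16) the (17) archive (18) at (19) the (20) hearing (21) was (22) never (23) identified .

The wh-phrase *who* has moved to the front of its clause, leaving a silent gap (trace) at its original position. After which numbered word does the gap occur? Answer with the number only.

'who' functions as the subject of the clause embedded under 'allege'. It moves to the left edge, and the trace sits right after 'allege':
The juror who the intern should allege ___ will convince Priya to set the invoice in the archive at the hearing was never identified.
'allege' is word 7.

7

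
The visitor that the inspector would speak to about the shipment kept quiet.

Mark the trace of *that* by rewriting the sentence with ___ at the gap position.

The visitor that the inspector would speak to ___ about the shipment kept quiet.

'that' functions as the object of the preposition 'to'. The gap is right after 'to'.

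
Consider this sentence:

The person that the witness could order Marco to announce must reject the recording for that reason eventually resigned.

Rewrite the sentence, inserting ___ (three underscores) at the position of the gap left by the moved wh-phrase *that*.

The person that the witness could order Marco to announce ___ must reject the recording for that reason eventually resigned.

The filler 'that' is interpreted as the subject of the clause embedded under 'announce'. The gap is right after 'announce'.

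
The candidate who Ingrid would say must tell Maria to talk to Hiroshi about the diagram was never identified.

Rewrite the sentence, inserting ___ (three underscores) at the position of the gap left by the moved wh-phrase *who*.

'who' is the subject of the clause embedded under 'say'. The gap is right after 'say'.

The candidate who Ingrid would say ___ must tell Maria to talk to Hiroshi about the diagram was never identified.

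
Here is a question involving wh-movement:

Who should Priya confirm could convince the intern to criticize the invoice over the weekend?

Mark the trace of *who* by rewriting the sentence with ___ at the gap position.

Pre-movement form: Priya should confirm who could convince the intern to criticize the invoice over the weekend.
The filler 'who' is interpreted as the subject of the clause embedded under 'confirm'. The gap is right after 'confirm'.

Who should Priya confirm ___ could convince the intern to criticize the invoice over the weekend?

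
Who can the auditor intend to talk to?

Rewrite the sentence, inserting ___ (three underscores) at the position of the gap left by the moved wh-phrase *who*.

Underlying clause: The auditor can intend to talk to who.
'who' functions as the object of the preposition 'to'. The gap is right after 'to'.

Who can the auditor intend to talk to ___?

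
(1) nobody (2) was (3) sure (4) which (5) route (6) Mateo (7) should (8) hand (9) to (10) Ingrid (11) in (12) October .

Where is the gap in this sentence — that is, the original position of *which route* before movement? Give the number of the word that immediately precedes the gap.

Pre-movement form: Mateo should hand which route to Ingrid in October.
'which route' is the direct object of 'hand'. Fronting leaves a gap immediately after 'hand':
Nobody was sure which route Mateo should hand ___ to Ingrid in October.
'hand' is word 8.

8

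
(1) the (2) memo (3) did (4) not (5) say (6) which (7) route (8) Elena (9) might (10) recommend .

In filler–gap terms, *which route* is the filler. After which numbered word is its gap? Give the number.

Pre-movement form: Elena might recommend which route.
'which route' functions as the direct object of 'recommend'. Wh-movement fronts it, leaving a gap right after 'recommend':
The memo did not say which route Elena might recommend ___.
'recommend' is word 10.

10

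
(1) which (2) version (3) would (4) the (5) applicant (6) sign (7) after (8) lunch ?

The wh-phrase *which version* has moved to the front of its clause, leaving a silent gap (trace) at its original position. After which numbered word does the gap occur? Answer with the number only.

Underlying clause: The applicant would sign which version after lunch.
'which version' functions as the direct object of 'sign'. Fronting leaves a gap immediately after 'sign':
Which version would the applicant sign ___ after lunch?
'sign' is word 6.

6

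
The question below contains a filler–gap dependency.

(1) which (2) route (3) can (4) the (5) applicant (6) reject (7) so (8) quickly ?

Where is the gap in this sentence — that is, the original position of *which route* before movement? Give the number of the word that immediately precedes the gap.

Underlying clause: The applicant can reject which route so quickly.
'which route' functions as the direct object of 'reject'. Wh-movement fronts it, leaving a gap right after 'reject':
Which route can the applicant reject ___ so quickly?
'reject' is word 6.

6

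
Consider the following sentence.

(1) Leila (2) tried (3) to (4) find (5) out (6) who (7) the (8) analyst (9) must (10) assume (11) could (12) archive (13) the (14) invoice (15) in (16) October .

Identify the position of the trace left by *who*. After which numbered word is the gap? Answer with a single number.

Underlying clause: The analyst must assume who could archive the invoice in October.
'who' functions as the subject of the clause embedded under 'assume'. Fronting leaves a gap immediately after 'assume':
Leila tried to find out who the analyst must assume ___ could archive the invoice in October.
'assume' is word 10.

10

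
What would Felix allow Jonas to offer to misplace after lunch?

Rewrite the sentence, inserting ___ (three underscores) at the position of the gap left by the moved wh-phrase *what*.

Underlying clause: Felix would allow Jonas to offer to misplace what after lunch.
'what' functions as the direct object of 'misplace'. The gap is right after 'misplace'.

What would Felix allow Jonas to offer to misplace ___ after lunch?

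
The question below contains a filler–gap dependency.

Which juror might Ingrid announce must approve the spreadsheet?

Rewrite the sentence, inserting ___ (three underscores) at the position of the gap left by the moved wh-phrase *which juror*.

Underlying clause: Ingrid might announce which juror must approve the spreadsheet.
The filler 'which juror' is interpreted as the subject of the clause embedded under 'announce'. The gap is right after 'announce'.

Which juror might Ingrid announce ___ must approve the spreadsheet?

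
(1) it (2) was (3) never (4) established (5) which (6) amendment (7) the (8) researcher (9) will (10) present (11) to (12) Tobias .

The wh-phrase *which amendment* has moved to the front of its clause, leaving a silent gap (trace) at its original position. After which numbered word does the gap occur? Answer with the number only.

10

Before movement: The researcher will present which amendment to Tobias.
'which amendment' functions as the direct object of 'present'. It moves to the left edge, and the trace sits right after 'present':
It was never established which amendment the researcher will present ___ to Tobias.
'present' is word 10.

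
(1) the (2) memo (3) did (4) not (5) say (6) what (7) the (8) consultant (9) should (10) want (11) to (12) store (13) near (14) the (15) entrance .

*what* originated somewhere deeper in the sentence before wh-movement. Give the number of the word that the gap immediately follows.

Pre-movement form: The consultant should want to store what near the entrance.
'what' functions as the direct object of 'store'. It moves to the left edge, and the trace sits right after 'store':
The memo did not say what the consultant should want to store ___ near the entrance.
'store' is word 12.

12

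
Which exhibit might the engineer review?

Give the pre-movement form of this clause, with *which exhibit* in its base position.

'which exhibit' is the direct object of 'review'. Wh-movement fronts it, leaving a gap right after 'review':
Which exhibit might the engineer review ___?

The engineer might review which exhibit.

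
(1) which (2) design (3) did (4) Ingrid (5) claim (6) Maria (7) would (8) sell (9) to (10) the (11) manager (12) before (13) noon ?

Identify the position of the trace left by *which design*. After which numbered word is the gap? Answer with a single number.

In situ: Ingrid did claim Maria would sell which design to the manager before noon.
'which design' is the direct object of 'sell'. Fronting leaves a gap immediately after 'sell':
Which design did Ingrid claim Maria would sell ___ to the manager before noon?
'sell' is word 8.

8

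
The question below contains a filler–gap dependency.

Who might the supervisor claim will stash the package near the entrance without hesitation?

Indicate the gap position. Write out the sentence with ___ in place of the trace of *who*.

Before movement: The supervisor might claim who will stash the package near the entrance without hesitation.
'who' functions as the subject of the clause embedded under 'claim'. The gap is right after 'claim'.

Who might the supervisor claim ___ will stash the package near the entrance without hesitation?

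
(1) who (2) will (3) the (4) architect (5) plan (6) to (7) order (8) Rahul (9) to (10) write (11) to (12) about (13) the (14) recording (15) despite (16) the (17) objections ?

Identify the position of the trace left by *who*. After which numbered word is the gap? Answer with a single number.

Underlying clause: The architect will plan to order Rahul to write to who about the recording despite the objections.
'who' functions as the object of the preposition 'to'. Wh-movement fronts it, leaving a gap right after 'to':
Who will the architect plan to order Rahul to write to ___ about the recording despite the objections?
'to' is word 11.

11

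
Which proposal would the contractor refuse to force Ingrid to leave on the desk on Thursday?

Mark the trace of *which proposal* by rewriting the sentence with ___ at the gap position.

Which proposal would the contractor refuse to force Ingrid to leave ___ on the desk on Thursday?

Before movement: The contractor would refuse to force Ingrid to leave which proposal on the desk on Thursday.
The filler 'which proposal' is interpreted as the direct object of 'leave'. The gap is right after 'leave'.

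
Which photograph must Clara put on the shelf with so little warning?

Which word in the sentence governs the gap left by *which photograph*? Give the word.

put

Pre-movement form: Clara must put which photograph on the shelf with so little warning.
'which photograph' functions as the direct object of 'put'. Wh-movement fronts it, leaving a gap right after 'put':
Which photograph must Clara put ___ on the shelf with so little warning?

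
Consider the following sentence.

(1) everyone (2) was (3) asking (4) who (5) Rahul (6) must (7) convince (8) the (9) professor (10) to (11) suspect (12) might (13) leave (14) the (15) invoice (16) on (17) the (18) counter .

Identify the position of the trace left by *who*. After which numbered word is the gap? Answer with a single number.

Pre-movement form: Rahul must convince the professor to suspect who might leave the invoice on the counter.
'who' is the subject of the clause embedded under 'suspect'. It moves to the left edge, and the trace sits right after 'suspect':
Everyone was asking who Rahul must convince the professor to suspect ___ might leave the invoice on the counter.
'suspect' is word 11.

11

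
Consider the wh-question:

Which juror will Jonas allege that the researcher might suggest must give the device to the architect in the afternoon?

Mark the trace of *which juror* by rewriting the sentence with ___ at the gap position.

Which juror will Jonas allege that the researcher might suggest ___ must give the device to the architect in the afternoon?

Pre-movement form: Jonas will allege that the researcher might suggest which juror must give the device to the architect in the afternoon.
The filler 'which juror' is interpreted as the subject of the clause embedded under 'suggest'. The gap is right after 'suggest'.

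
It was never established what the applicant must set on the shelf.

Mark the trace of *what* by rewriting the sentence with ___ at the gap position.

It was never established what the applicant must set ___ on the shelf.

Before movement: The applicant must set what on the shelf.
The filler 'what' is interpreted as the direct object of 'set'. The gap is right after 'set'.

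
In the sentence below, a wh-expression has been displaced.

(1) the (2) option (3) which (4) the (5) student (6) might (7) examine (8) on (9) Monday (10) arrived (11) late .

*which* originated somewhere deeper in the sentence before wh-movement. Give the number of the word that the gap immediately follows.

7

'which' functions as the direct object of 'examine'. Fronting leaves a gap immediately after 'examine':
The option which the student might examine ___ on Monday arrived late.
'examine' is word 7.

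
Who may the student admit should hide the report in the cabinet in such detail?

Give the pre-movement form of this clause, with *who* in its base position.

The student may admit who should hide the report in the cabinet in such detail.

'who' functions as the subject of the clause embedded under 'admit'. Wh-movement fronts it, leaving a gap right after 'admit':
Who may the student admit ___ should hide the report in the cabinet in such detail?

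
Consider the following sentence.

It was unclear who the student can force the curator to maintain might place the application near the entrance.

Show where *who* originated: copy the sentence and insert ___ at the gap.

It was unclear who the student can force the curator to maintain ___ might place the application near the entrance.

Before movement: The student can force the curator to maintain who might place the application near the entrance.
'who' is the subject of the clause embedded under 'maintain'. The gap is right after 'maintain'.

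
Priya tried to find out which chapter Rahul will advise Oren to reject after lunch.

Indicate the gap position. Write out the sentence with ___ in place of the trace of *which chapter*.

In situ: Rahul will advise Oren to reject which chapter after lunch.
'which chapter' functions as the direct object of 'reject'. The gap is right after 'reject'.

Priya tried to find out which chapter Rahul will advise Oren to reject ___ after lunch.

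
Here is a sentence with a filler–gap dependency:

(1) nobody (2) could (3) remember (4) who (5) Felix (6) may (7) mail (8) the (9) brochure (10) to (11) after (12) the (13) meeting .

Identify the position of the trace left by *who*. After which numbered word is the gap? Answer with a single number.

Underlying clause: Felix may mail the brochure to who after the meeting.
The filler 'who' is interpreted as the object of the preposition 'to' (recipient of 'mail'). Fronting leaves a gap immediately after 'to':
Nobody could remember who Felix may mail the brochure to ___ after the meeting.
'to' is word 10.

10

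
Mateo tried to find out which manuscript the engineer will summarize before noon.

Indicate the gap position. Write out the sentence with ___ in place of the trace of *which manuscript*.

Mateo tried to find out which manuscript the engineer will summarize ___ before noon.

Pre-movement form: The engineer will summarize which manuscript before noon.
'which manuscript' is the direct object of 'summarize'. The gap is right after 'summarize'.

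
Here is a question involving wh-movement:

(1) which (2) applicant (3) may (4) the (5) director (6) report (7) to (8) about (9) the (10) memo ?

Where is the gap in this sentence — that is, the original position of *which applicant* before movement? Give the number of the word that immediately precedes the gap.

Pre-movement form: The director may report to which applicant about the memo.
'which applicant' functions as the object of the preposition 'to'. Wh-movement fronts it, leaving a gap right after 'to':
Which applicant may the director report to ___ about the memo?
'to' is word 7.

7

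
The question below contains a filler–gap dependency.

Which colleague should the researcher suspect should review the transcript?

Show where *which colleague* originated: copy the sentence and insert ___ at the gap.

Underlying clause: The researcher should suspect which colleague should review the transcript.
The filler 'which colleague' is interpreted as the subject of the clause embedded under 'suspect'. The gap is right after 'suspect'.

Which colleague should the researcher suspect ___ should review the transcript?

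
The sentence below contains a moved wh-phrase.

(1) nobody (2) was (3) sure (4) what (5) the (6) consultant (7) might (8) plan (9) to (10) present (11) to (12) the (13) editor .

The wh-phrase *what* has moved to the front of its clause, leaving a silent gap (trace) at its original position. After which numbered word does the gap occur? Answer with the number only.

Pre-movement form: The consultant might plan to present what to the editor.
The filler 'what' is interpreted as the direct object of 'present'. Wh-movement fronts it, leaving a gap right after 'present':
Nobody was sure what the consultant might plan to present ___ to the editor.
'present' is word 10.

10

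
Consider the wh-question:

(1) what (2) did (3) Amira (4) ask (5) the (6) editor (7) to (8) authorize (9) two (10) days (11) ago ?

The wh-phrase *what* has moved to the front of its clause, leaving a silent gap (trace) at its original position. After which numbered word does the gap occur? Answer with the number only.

8

Before movement: Amira did ask the editor to authorize what two days ago.
'what' functions as the direct object of 'authorize'. Fronting leaves a gap immediately after 'authorize':
What did Amira ask the editor to authorize ___ two days ago?
'authorize' is word 8.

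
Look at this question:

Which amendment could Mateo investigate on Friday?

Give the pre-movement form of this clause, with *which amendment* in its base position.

Mateo could investigate which amendment on Friday.

'which amendment' is the direct object of 'investigate'. Fronting leaves a gap immediately after 'investigate':
Which amendment could Mateo investigate ___ on Friday?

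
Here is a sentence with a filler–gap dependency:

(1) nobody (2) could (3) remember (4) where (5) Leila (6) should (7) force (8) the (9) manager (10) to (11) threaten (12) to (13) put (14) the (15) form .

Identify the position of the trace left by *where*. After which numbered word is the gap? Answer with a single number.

In situ: Leila should force the manager to threaten to put the form where.
The filler 'where' is interpreted as the locative complement of 'put'. Fronting leaves a gap immediately after 'form':
Nobody could remember where Leila should force the manager to threaten to put the form ___.
'form' is word 15.

15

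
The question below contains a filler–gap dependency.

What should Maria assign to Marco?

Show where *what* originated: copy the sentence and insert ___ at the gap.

Pre-movement form: Maria should assign what to Marco.
The filler 'what' is interpreted as the direct object of 'assign'. The gap is right after 'assign'.

What should Maria assign ___ to Marco?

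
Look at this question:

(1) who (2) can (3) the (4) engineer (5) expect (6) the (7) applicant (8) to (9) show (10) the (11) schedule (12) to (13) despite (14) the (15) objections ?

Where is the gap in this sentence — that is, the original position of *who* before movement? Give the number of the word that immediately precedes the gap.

Pre-movement form: The engineer can expect the applicant to show the schedule to who despite the objections.
'who' is the object of the preposition 'to' (recipient of 'show'). Fronting leaves a gap immediately after 'to':
Who can the engineer expect the applicant to show the schedule to ___ despite the objections?
'to' is word 12.

12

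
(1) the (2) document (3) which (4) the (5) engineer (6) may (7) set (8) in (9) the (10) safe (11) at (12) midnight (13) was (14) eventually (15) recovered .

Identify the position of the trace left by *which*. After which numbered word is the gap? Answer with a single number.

7

'which' is the direct object of 'set'. Wh-movement fronts it, leaving a gap right after 'set':
The document which the engineer may set ___ in the safe at midnight was eventually recovered.
'set' is word 7.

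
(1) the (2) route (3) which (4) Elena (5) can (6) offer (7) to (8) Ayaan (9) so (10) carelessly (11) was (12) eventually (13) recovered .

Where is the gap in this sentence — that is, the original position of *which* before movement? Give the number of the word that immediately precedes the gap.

6

'which' functions as the direct object of 'offer'. Wh-movement fronts it, leaving a gap right after 'offer':
The route which Elena can offer ___ to Ayaan so carelessly was eventually recovered.
'offer' is word 6.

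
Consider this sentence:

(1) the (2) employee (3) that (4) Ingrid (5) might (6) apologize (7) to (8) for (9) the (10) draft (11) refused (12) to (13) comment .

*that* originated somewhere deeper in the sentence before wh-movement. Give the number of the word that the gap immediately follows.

'that' is the object of the preposition 'to'. It moves to the left edge, and the trace sits right after 'to':
The employee that Ingrid might apologize to ___ for the draft refused to comment.
'to' is word 7.

7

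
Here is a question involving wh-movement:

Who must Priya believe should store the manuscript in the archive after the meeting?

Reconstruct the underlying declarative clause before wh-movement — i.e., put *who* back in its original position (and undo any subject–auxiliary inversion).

Priya must believe who should store the manuscript in the archive after the meeting.

'who' is the subject of the clause embedded under 'believe'. Wh-movement fronts it, leaving a gap right after 'believe':
Who must Priya believe ___ should store the manuscript in the archive after the meeting?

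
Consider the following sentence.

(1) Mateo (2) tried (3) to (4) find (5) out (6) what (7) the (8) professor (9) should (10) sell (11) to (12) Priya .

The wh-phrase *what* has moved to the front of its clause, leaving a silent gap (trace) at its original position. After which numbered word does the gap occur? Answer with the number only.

Pre-movement form: The professor should sell what to Priya.
'what' functions as the direct object of 'sell'. Fronting leaves a gap immediately after 'sell':
Mateo tried to find out what the professor should sell ___ to Priya.
'sell' is word 10.

10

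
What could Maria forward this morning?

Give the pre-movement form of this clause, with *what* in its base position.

'what' functions as the direct object of 'forward'. Wh-movement fronts it, leaving a gap right after 'forward':
What could Maria forward ___ this morning?

Maria could forward what this morning.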